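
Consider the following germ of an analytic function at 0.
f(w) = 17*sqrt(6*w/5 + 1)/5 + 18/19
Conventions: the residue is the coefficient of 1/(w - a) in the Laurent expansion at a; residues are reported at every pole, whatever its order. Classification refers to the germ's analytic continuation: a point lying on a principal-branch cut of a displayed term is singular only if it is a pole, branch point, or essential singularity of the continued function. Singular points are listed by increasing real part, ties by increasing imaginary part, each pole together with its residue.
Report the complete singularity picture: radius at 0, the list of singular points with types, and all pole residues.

Radius of convergence at 0: 5/6.
At -5/6: an algebraic (square-root) branch point.

Branch term (17/5)*sqrt(1 - w/(-5/6)): its argument vanishes at w = -5/6, a square-root branch point, modulus 5/6.
The radius of convergence is the smallest modulus among the singular points: 5/6.


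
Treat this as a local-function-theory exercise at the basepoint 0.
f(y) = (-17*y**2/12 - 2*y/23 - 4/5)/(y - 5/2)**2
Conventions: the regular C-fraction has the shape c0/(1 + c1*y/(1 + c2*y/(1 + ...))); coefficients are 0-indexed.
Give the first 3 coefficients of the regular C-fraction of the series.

The regular C-fraction coefficients are [-16/125, -209/230, -959857/576840].

Taylor coefficients (expand at 0): a_0 = -16/125, a_1 = -1672/14375, a_2 = -64523/215625.
c0 = a_0 = -16/125. Peel one level at a time: if S = 1 + c*y/S' with S'(0) = 1, then c is the y-coefficient of S and S' = c*y/(S - 1).
S_1 = c0/f = 1 + (-209/230)*y + (-959857/634800)*y^2 + ...; c1 = -209/230.
S_2 = c1*y/(S_1 - 1) = 1 + (-959857/576840)*y + ...; c2 = -959857/576840.


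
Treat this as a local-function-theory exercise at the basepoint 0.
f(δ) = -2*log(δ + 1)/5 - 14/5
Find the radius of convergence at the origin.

Branch term (-2/5)*log(1 - δ/(-1)): its argument vanishes at δ = -1, a logarithmic branch point, modulus 1.
The radius of convergence is the smallest modulus among the singular points: 1.

The radius of convergence is 1.


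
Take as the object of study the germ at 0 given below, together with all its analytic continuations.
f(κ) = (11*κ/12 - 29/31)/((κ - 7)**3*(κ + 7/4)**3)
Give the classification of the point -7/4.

The point is a pole of order 3.

The denominator factor κ + 7/4 vanishes at -7/4 and appears to the power 3; the numerator there equals -3779/1488, nonzero, and no other factor vanishes.
Hence a pole whose order is the multiplicity, 3.


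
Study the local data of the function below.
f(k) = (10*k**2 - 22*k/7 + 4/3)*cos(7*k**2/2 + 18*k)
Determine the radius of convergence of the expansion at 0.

The factor cos(7*k**2/2 + 18*k) is entire and contributes no finite singular point.
The polynomial part has no poles.
No finite singular points: the Taylor series at 0 converges everywhere.

The radius of convergence is infinite.


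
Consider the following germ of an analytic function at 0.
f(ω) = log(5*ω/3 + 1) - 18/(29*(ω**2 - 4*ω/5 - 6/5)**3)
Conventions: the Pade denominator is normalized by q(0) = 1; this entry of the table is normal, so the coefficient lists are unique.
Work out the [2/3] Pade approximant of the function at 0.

The Pade approximant has numerator coefficients [125/348, 62607935/34671066, 221436212881/71145027432]; denominator coefficients [1, 2378416/996295, 108631753/102219867, -19616110/34073289].

Taylor coefficients needed (expand at 0): a_0 = 125/348, a_1 = 55/58, a_2 = 325/696, a_3 = -500/261, a_4 = 86875/18792, a_5 = -246125/28188.
Write the denominator as Q(ω) = 1 + q1*ω + q2*ω^2 + q3*ω^3. Requiring Q*f - P = O(ω^6) with deg P <= 2 kills the coefficients of ω^3..ω^5 in Q*f:
  ω^3: a_3 + q1*a_2 + q2*a_1 + q3*a_0 = 0, i.e. -500/261 + (325/696)*q1 + (55/58)*q2 + (125/348)*q3 = 0.
  ω^4: a_4 + q1*a_3 + q2*a_2 + q3*a_1 = 0, i.e. 86875/18792 + (-500/261)*q1 + (325/696)*q2 + (55/58)*q3 = 0.
  ω^5: a_5 + q1*a_4 + q2*a_3 + q3*a_2 = 0, i.e. -246125/28188 + (86875/18792)*q1 + (-500/261)*q2 + (325/696)*q3 = 0.
Solving this linear system: q1 = 2378416/996295, q2 = 108631753/102219867, q3 = -19616110/34073289.
The numerator is Q*f truncated at degree 2: P0 = a_0 = 125/348; P1 = a_1 + q1*a_0 = 62607935/34671066; P2 = a_2 + q1*a_1 + q2*a_0 = 221436212881/71145027432.


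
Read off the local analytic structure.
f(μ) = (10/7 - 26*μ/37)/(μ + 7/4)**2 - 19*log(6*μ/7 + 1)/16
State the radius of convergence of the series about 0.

The radius of convergence is 7/6.

Denominator factor (μ + 7/4)^2: pole of order 2 at -7/4, modulus 7/4.
Branch term (-19/16)*log(1 - μ/(-7/6)): its argument vanishes at μ = -7/6, a logarithmic branch point, modulus 7/6.
The radius of convergence is the smallest modulus among the singular points: 7/6.


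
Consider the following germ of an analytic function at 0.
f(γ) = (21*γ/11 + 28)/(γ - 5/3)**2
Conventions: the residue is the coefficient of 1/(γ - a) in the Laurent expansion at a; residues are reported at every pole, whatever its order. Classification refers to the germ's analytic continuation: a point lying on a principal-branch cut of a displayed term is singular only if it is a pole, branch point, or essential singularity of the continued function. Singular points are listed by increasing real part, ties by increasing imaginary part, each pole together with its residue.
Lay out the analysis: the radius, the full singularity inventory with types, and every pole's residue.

Denominator factor (γ - 5/3)^2: pole of order 2 at 5/3, modulus 5/3.
The radius of convergence is the smallest modulus among the singular points: 5/3.
At the order-2 pole 5/3 set g(γ) = (γ - (5/3))^2*f(γ) = 21*γ/11 + 28.
Order-2 pole: residue = g'(a); g'(5/3) = 21/11, so the residue is 21/11.

Radius of convergence at 0: 5/3.
At 5/3: a pole of order 2; residue 21/11.


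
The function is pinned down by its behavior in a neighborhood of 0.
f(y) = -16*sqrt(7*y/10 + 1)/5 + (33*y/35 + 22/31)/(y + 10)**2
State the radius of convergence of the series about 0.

The radius of convergence is 10/7.

Denominator factor (y + 10)^2: pole of order 2 at -10, modulus 10.
Branch term (-16/5)*sqrt(1 - y/(-10/7)): its argument vanishes at y = -10/7, a square-root branch point, modulus 10/7.
The radius of convergence is the smallest modulus among the singular points: 10/7.


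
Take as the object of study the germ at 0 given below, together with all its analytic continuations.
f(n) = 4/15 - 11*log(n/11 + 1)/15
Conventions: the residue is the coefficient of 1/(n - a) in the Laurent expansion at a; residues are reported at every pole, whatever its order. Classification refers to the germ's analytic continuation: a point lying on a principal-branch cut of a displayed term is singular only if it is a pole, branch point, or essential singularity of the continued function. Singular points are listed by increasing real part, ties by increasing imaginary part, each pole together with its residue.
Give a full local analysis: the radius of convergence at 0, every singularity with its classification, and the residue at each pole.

Branch term (-11/15)*log(1 - n/(-11)): its argument vanishes at n = -11, a logarithmic branch point, modulus 11.
The radius of convergence is the smallest modulus among the singular points: 11.

Radius of convergence at 0: 11.
At -11: a logarithmic branch point.


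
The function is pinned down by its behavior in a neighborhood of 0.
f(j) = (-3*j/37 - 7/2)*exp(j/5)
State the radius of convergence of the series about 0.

The factor exp(j/5) is entire and contributes no finite singular point.
The polynomial part has no poles.
No finite singular points: the Taylor series at 0 converges everywhere.

The radius of convergence is infinite.


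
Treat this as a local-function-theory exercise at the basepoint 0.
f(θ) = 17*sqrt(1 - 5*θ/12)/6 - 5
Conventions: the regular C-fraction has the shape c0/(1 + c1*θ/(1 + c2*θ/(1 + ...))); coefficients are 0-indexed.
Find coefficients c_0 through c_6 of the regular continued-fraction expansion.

Taylor coefficients (expand at 0): a_0 = -13/6, a_1 = -85/144, a_2 = -425/6912, a_3 = -2125/165888, a_4 = -53125/15925248, a_5 = -371875/382205952, a_6 = -1859375/6115295232.
c0 = a_0 = -13/6. Peel one level at a time: if S = 1 + c*θ/S' with S'(0) = 1, then c is the θ-coefficient of S and S' = c*θ/(S - 1).
S_1 = c0/f = 1 + (-85/312)*θ + (2975/64896)*θ^2 + ...; c1 = -85/312.
S_2 = c1*θ/(S_1 - 1) = 1 + (35/208)*θ + (-25/2304)*θ^2 + ...; c2 = 35/208.
S_3 = c2*θ/(S_2 - 1) = 1 + (65/1008)*θ + (17875/1016064)*θ^2 + ...; c3 = 65/1008.
S_4 = c3*θ/(S_3 - 1) = 1 + (-275/1008)*θ + (-25/2304)*θ^2 + ...; c4 = -275/1008.
S_5 = c4*θ/(S_4 - 1) = 1 + (-7/176)*θ + (-623/92928)*θ^2 + ...; c5 = -7/176.
S_6 = c5*θ/(S_5 - 1) = 1 + (-89/528)*θ + ...; c6 = -89/528.

The regular C-fraction coefficients are [-13/6, -85/312, 35/208, 65/1008, -275/1008, -7/176, -89/528].


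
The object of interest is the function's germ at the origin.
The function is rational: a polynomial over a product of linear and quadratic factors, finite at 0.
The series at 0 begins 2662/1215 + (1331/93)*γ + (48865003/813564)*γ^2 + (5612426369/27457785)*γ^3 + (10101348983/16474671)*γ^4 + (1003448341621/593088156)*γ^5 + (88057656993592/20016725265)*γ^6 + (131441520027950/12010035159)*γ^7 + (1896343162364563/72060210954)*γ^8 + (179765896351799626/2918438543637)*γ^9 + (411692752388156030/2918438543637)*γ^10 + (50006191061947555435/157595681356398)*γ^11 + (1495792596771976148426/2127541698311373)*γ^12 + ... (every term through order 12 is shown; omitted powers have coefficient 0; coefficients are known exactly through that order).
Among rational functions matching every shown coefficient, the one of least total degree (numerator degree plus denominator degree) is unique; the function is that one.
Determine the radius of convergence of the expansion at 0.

No rational of total degree below 11 reproduces all 13 coefficients; solving the [2/9] Pade equations on them gives f(γ) = (-19*γ**2/12 - 5*γ/31 + 6/5)/((γ - 1)**3*(γ**2 + γ - 9/11)**3), whose expansion matches every shown term.
Denominator factor (γ**2 + γ - 9/11)^3: discriminant 47/11, real irrational roots -1/2 + (1/22)*sqrt(517) and -1/2 - (1/22)*sqrt(517); poles of order 3, moduli -1/2 + (1/22)*sqrt(517) and 1/2 + (1/22)*sqrt(517).
Denominator factor (γ - 1)^3: pole of order 3 at 1, modulus 1.
The radius of convergence is the smallest modulus among the singular points: -1/2 + (1/22)*sqrt(517).

The radius of convergence is -1/2 + (1/22)*sqrt(517).


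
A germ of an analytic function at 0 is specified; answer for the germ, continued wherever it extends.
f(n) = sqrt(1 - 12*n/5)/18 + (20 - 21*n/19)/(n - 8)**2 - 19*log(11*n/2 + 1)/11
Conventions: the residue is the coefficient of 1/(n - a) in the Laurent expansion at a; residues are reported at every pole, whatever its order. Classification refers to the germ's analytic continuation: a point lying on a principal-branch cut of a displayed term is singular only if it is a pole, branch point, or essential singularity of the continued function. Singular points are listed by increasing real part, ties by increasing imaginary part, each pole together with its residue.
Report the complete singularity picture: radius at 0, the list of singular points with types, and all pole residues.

Denominator factor (n - 8)^2: pole of order 2 at 8, modulus 8.
Branch term (1/18)*sqrt(1 - n/(5/12)): its argument vanishes at n = 5/12, a square-root branch point, modulus 5/12.
Branch term (-19/11)*log(1 - n/(-2/11)): its argument vanishes at n = -2/11, a logarithmic branch point, modulus 2/11.
The radius of convergence is the smallest modulus among the singular points: 2/11.
The branch terms are analytic at 8 and contribute nothing to the residue; only the rational part matters.
At the order-2 pole 8 set g(n) = (n - (8))^2*(rational part) = 20 - 21*n/19.
Order-2 pole: residue = g'(a); g'(8) = -21/19, so the residue is -21/19.
List the singular points by increasing real part (a conjugate pair: the negative imaginary part first).

Radius of convergence at 0: 2/11.
At -2/11: a logarithmic branch point.
At 5/12: an algebraic (square-root) branch point.
At 8: a pole of order 2; residue -21/19.


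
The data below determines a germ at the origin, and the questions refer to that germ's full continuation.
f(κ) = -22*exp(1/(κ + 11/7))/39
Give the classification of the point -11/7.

The point is an essential singularity.

The exponent 1/(κ - (-11/7)) has a pole at -11/7, so exp(1/(κ - (-11/7))) takes every nonzero value near it: an essential singularity (not a pole of any order).


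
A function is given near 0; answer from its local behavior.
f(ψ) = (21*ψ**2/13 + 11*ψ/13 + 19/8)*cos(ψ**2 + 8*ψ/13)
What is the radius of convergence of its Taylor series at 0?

The radius of convergence is infinite.

The factor cos(ψ**2 + 8*ψ/13) is entire and contributes no finite singular point.
The polynomial part has no poles.
No finite singular points: the Taylor series at 0 converges everywhere.


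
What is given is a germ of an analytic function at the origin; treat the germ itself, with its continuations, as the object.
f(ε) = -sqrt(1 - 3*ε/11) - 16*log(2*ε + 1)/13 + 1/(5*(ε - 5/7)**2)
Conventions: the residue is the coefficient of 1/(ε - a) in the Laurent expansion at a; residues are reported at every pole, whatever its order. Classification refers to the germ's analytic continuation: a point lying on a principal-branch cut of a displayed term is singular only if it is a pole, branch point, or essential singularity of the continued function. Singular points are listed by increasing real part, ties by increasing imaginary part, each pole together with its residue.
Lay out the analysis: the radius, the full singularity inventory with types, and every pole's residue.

Denominator factor (ε - 5/7)^2: pole of order 2 at 5/7, modulus 5/7.
Branch term (-1)*sqrt(1 - ε/(11/3)): its argument vanishes at ε = 11/3, a square-root branch point, modulus 11/3.
Branch term (-16/13)*log(1 - ε/(-1/2)): its argument vanishes at ε = -1/2, a logarithmic branch point, modulus 1/2.
The radius of convergence is the smallest modulus among the singular points: 1/2.
The branch terms are analytic at 5/7 and contribute nothing to the residue; only the rational part matters.
At the order-2 pole 5/7 set g(ε) = (ε - (5/7))^2*(rational part) = 1/5.
Order-2 pole: residue = g'(a); g'(5/7) = 0, so the residue is 0.
List the singular points by increasing real part (a conjugate pair: the negative imaginary part first).

Radius of convergence at 0: 1/2.
At -1/2: a logarithmic branch point.
At 5/7: a pole of order 2; residue 0.
At 11/3: an algebraic (square-root) branch point.


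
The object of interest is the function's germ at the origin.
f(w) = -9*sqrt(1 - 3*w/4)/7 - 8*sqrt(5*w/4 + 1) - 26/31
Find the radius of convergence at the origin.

The radius of convergence is 4/5.

Branch term (-9/7)*sqrt(1 - w/(4/3)): its argument vanishes at w = 4/3, a square-root branch point, modulus 4/3.
Branch term (-8)*sqrt(1 - w/(-4/5)): its argument vanishes at w = -4/5, a square-root branch point, modulus 4/5.
The radius of convergence is the smallest modulus among the singular points: 4/5.


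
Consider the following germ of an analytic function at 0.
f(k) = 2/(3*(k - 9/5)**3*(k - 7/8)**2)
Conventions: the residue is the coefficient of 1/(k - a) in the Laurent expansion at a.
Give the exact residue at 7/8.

At the order-2 pole 7/8 set g(k) = (k - (7/8))^2*f(k) = 2/(3*(k - 9/5)**3).
Order-2 pole: residue = g'(a); g'(7/8) = -5120000/1874161, so the residue is -5120000/1874161.

The residue is -5120000/1874161.


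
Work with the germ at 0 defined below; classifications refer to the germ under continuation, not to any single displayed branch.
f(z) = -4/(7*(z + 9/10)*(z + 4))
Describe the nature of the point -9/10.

The point is a pole of order 1.

The denominator factor z + 9/10 vanishes at -9/10 and appears to the power 1; the numerator there equals -4/7, nonzero, and no other factor vanishes.
Hence a pole whose order is the multiplicity, 1.


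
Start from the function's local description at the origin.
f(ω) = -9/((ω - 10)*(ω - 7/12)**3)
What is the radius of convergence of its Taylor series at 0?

The radius of convergence is 7/12.

Denominator factor (ω - 10): pole of order 1 at 10, modulus 10.
Denominator factor (ω - 7/12)^3: pole of order 3 at 7/12, modulus 7/12.
The radius of convergence is the smallest modulus among the singular points: 7/12.


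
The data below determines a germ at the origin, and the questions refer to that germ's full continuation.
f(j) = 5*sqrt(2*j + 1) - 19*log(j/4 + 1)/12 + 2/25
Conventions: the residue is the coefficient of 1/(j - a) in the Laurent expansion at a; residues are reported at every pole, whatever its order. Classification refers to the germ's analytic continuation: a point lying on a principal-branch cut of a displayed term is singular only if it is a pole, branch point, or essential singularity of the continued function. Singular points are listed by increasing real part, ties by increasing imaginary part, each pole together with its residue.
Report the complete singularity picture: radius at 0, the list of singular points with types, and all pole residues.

Radius of convergence at 0: 1/2.
At -4: a logarithmic branch point.
At -1/2: an algebraic (square-root) branch point.

Branch term (5)*sqrt(1 - j/(-1/2)): its argument vanishes at j = -1/2, a square-root branch point, modulus 1/2.
Branch term (-19/12)*log(1 - j/(-4)): its argument vanishes at j = -4, a logarithmic branch point, modulus 4.
The radius of convergence is the smallest modulus among the singular points: 1/2.
List the singular points by increasing real part (a conjugate pair: the negative imaginary part first).


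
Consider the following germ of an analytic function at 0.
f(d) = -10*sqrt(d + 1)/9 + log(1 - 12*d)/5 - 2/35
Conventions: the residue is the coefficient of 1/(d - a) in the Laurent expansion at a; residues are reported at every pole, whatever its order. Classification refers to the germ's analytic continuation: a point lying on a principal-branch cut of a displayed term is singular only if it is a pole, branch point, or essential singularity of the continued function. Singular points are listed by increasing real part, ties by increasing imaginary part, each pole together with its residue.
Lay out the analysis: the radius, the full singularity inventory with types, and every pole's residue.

Branch term (-10/9)*sqrt(1 - d/(-1)): its argument vanishes at d = -1, a square-root branch point, modulus 1.
Branch term (1/5)*log(1 - d/(1/12)): its argument vanishes at d = 1/12, a logarithmic branch point, modulus 1/12.
The radius of convergence is the smallest modulus among the singular points: 1/12.
List the singular points by increasing real part (a conjugate pair: the negative imaginary part first).

Radius of convergence at 0: 1/12.
At -1: an algebraic (square-root) branch point.
At 1/12: a logarithmic branch point.


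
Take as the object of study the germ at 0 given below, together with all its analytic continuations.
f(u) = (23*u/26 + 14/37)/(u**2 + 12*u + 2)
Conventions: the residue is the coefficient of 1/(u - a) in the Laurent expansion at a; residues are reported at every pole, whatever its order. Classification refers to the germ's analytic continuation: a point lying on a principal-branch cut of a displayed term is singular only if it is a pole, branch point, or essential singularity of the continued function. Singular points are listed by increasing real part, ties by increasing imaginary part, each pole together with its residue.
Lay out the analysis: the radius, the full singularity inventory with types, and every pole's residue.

Denominator factor (u**2 + 12*u + 2): discriminant 136, real irrational roots -6 + sqrt(34) and -6 - sqrt(34); poles of order 1, moduli 6 - sqrt(34) and 6 + sqrt(34).
The radius of convergence is the smallest modulus among the singular points: 6 - sqrt(34).
The factor u**2 + 12*u + 2 splits as (u - a)(u - a') with a = -6 - sqrt(34), a' = -6 + sqrt(34). At the order-1 pole a set g(u) = (u - a)*f(u) = [23*u/26 + 14/37] / (u - a').
Simple pole: residue = g(a) at a = -6 - sqrt(34), which is 23/52 + (2371/32708)*sqrt(34).
The factor u**2 + 12*u + 2 splits as (u - a)(u - a') with a = -6 + sqrt(34), a' = -6 - sqrt(34). At the order-1 pole a set g(u) = (u - a)*f(u) = [23*u/26 + 14/37] / (u - a').
Simple pole: residue = g(a) at a = -6 + sqrt(34), which is 23/52 - (2371/32708)*sqrt(34).
List the singular points by increasing real part (a conjugate pair: the negative imaginary part first).

Radius of convergence at 0: 6 - sqrt(34).
At -6 - sqrt(34): a pole of order 1; residue 23/52 + (2371/32708)*sqrt(34).
At -6 + sqrt(34): a pole of order 1; residue 23/52 - (2371/32708)*sqrt(34).


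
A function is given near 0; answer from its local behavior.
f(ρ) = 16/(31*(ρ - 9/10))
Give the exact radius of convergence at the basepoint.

Denominator factor (ρ - 9/10): pole of order 1 at 9/10, modulus 9/10.
The radius of convergence is the smallest modulus among the singular points: 9/10.

The radius of convergence is 9/10.


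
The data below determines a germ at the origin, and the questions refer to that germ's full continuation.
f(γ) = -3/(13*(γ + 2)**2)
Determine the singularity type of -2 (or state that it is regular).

The point is a pole of order 2.

The denominator factor γ + 2 vanishes at -2 and appears to the power 2; the numerator there equals -3/13, nonzero, and no other factor vanishes.
Hence a pole whose order is the multiplicity, 2.


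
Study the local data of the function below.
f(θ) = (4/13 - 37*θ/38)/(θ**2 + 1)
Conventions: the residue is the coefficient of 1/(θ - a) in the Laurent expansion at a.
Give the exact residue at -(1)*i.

The factor θ**2 + 1 splits as (θ - a)(θ - a') with a = -(1)*i, a' = (1)*i. At the order-1 pole a set g(θ) = (θ - a)*f(θ) = [4/13 - 37*θ/38] / (θ - a').
Simple pole: residue = g(a) at a = -(1)*i, which is (-37/76) + (2/13)*i.

The residue is (-37/76) + (2/13)*i.


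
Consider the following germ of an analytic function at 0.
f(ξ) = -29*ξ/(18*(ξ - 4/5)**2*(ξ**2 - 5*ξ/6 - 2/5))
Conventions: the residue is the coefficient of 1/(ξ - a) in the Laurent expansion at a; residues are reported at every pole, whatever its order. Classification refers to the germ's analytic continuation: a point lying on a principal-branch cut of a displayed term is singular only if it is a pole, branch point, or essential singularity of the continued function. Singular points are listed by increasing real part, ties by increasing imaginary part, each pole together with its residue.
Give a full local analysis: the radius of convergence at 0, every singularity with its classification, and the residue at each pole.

Radius of convergence at 0: -5/12 + (1/60)*sqrt(2065).
At 5/12 - (1/60)*sqrt(2065): a pole of order 1; residue -9425/2048 + (80475/845824)*sqrt(2065).
At 4/5: a pole of order 2; residue 9425/1024.
At 5/12 + (1/60)*sqrt(2065): a pole of order 1; residue -9425/2048 - (80475/845824)*sqrt(2065).


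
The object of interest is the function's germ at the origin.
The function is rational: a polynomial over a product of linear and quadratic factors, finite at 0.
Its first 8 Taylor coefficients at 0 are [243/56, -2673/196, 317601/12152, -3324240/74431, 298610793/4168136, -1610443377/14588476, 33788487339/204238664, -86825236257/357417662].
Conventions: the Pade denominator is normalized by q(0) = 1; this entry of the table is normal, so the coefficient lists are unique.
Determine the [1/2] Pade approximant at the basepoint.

Taylor coefficients needed (read off): a_0 = 243/56, a_1 = -2673/196, a_2 = 317601/12152, a_3 = -3324240/74431.
Write the denominator as Q(d) = 1 + q1*d + q2*d^2. Requiring Q*f - P = O(d^4) with deg P <= 1 kills the coefficients of d^2..d^3 in Q*f:
  d^2: a_2 + q1*a_1 + q2*a_0 = 0, i.e. 317601/12152 + (-2673/196)*q1 + (243/56)*q2 = 0.
  d^3: a_3 + q1*a_2 + q2*a_1 = 0, i.e. -3324240/74431 + (317601/12152)*q1 + (-2673/196)*q2 = 0.
Solving this linear system: q1 = 91838/40985, q2 = 9066121/8893745.
The numerator is Q*f truncated at degree 1: P0 = a_0 = 243/56; P1 = a_1 + q1*a_0 = -2246049/573790.

The Pade approximant has numerator coefficients [243/56, -2246049/573790]; denominator coefficients [1, 91838/40985, 9066121/8893745].


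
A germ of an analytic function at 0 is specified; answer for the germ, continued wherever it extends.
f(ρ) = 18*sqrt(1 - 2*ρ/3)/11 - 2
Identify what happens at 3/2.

The point is an algebraic (square-root) branch point.

The term (18/11)*sqrt(1 - ρ/(3/2)) has argument 1 - 3/2/(3/2) = 0 at 3/2: a square-root (algebraic, two-sheeted) branch point; the remaining terms are analytic or single-valued there.


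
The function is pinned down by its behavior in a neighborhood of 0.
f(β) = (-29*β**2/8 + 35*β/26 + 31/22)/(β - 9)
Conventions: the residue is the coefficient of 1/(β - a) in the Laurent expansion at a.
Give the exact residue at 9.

The residue is -320435/1144.

At the order-1 pole 9 set g(β) = (β - (9))*f(β) = -29*β**2/8 + 35*β/26 + 31/22.
Simple pole: residue = g(a) at a = 9, which is -320435/1144.


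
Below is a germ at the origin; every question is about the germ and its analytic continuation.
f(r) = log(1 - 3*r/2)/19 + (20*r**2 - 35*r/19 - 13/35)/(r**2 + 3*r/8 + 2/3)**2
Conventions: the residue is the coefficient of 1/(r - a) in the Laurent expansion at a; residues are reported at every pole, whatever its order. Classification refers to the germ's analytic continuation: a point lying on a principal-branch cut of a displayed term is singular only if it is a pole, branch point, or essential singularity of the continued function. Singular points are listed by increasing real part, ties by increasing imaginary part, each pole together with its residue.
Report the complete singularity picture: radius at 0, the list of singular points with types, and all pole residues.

Radius of convergence at 0: 2/3.
At (-3/16) - ((1/48)*sqrt(1455))*i: a pole of order 2; residue ((27185216/156424625)*sqrt(1455))*i.
At (-3/16) + ((1/48)*sqrt(1455))*i: a pole of order 2; residue -((27185216/156424625)*sqrt(1455))*i.
At 2/3: a logarithmic branch point.


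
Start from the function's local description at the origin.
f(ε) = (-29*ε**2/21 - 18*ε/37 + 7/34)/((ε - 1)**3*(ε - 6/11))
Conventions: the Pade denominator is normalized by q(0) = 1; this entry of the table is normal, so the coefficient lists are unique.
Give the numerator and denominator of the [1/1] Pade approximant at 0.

Taylor coefficients needed (expand at 0): a_0 = 77/204, a_1 = 42229/45288, a_2 = -2345695/1902096.
Write the denominator as Q(ε) = 1 + q1*ε. Requiring Q*f - P = O(ε^3) with deg P <= 1 kills the coefficients of ε^2..ε^2 in Q*f:
  ε^2: a_2 + q1*a_1 = 0, i.e. -2345695/1902096 + (42229/45288)*q1 = 0.
Solving this linear system: q1 = 213245/161238.
The numerator is Q*f truncated at degree 1: P0 = a_0 = 77/204; P1 = a_1 + q1*a_0 = 221843/154956.

The Pade approximant has numerator coefficients [77/204, 221843/154956]; denominator coefficients [1, 213245/161238].


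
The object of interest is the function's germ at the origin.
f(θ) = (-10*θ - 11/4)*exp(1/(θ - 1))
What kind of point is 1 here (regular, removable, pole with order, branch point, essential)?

The point is an essential singularity.

The exponent 1/(θ - (1)) has a pole at 1, so exp(1/(θ - (1))) takes every nonzero value near it: an essential singularity (not a pole of any order).


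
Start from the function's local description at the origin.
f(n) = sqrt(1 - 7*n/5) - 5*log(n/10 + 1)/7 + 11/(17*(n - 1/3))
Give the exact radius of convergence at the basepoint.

The radius of convergence is 1/3.

Denominator factor (n - 1/3): pole of order 1 at 1/3, modulus 1/3.
Branch term (1)*sqrt(1 - n/(5/7)): its argument vanishes at n = 5/7, a square-root branch point, modulus 5/7.
Branch term (-5/7)*log(1 - n/(-10)): its argument vanishes at n = -10, a logarithmic branch point, modulus 10.
The radius of convergence is the smallest modulus among the singular points: 1/3.


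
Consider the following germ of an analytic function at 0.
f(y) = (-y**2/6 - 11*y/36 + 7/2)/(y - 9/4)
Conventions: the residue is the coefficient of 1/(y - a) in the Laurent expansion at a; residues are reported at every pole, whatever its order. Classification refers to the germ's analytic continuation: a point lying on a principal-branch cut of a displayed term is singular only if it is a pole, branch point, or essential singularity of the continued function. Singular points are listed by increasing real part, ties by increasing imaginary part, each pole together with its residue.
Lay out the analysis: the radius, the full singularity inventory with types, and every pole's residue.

Denominator factor (y - 9/4): pole of order 1 at 9/4, modulus 9/4.
The radius of convergence is the smallest modulus among the singular points: 9/4.
At the order-1 pole 9/4 set g(y) = (y - (9/4))*f(y) = -y**2/6 - 11*y/36 + 7/2.
Simple pole: residue = g(a) at a = 9/4, which is 63/32.

Radius of convergence at 0: 9/4.
At 9/4: a pole of order 1; residue 63/32.


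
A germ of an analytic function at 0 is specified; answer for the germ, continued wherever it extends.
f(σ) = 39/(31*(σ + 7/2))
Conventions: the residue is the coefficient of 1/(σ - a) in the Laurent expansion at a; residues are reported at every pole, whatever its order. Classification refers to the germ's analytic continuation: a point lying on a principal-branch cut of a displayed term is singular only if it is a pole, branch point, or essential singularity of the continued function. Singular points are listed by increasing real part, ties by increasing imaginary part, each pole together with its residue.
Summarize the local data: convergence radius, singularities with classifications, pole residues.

Radius of convergence at 0: 7/2.
At -7/2: a pole of order 1; residue 39/31.

Denominator factor (σ + 7/2): pole of order 1 at -7/2, modulus 7/2.
The radius of convergence is the smallest modulus among the singular points: 7/2.
At the order-1 pole -7/2 set g(σ) = (σ - (-7/2))*f(σ) = 39/31.
Simple pole: residue = g(a) at a = -7/2, which is 39/31.


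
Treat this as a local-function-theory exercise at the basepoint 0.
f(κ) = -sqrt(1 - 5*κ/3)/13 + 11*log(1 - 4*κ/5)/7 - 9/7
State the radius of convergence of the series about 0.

Branch term (-1/13)*sqrt(1 - κ/(3/5)): its argument vanishes at κ = 3/5, a square-root branch point, modulus 3/5.
Branch term (11/7)*log(1 - κ/(5/4)): its argument vanishes at κ = 5/4, a logarithmic branch point, modulus 5/4.
The radius of convergence is the smallest modulus among the singular points: 3/5.

The radius of convergence is 3/5.


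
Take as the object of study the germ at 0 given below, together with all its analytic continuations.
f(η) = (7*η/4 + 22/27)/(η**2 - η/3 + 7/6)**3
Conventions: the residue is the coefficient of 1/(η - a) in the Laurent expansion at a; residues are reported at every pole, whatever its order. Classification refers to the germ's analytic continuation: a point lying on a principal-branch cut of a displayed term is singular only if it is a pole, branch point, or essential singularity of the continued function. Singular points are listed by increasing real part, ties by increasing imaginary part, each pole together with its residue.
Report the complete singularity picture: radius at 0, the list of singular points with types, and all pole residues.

Radius of convergence at 0: (1/6)*sqrt(42).
At (1/6) - ((1/6)*sqrt(41))*i: a pole of order 3; residue ((6453/275684)*sqrt(41))*i.
At (1/6) + ((1/6)*sqrt(41))*i: a pole of order 3; residue -((6453/275684)*sqrt(41))*i.

Denominator factor (η**2 - η/3 + 7/6)^3: discriminant -41/9, complex-conjugate roots (1/6) + ((1/6)*sqrt(41))*i and (1/6) - ((1/6)*sqrt(41))*i; poles of order 3, moduli (1/6)*sqrt(42) and (1/6)*sqrt(42).
The radius of convergence is the smallest modulus among the singular points: (1/6)*sqrt(42).
The factor η**2 - η/3 + 7/6 splits as (η - a)(η - a') with a = (1/6) - ((1/6)*sqrt(41))*i, a' = (1/6) + ((1/6)*sqrt(41))*i. At the order-3 pole a set g(η) = (η - a)^3*f(η) = [7*η/4 + 22/27] / (η - a')^3.
Order-3 pole: residue = g''(a)/2; g''((1/6) - ((1/6)*sqrt(41))*i) = ((6453/137842)*sqrt(41))*i, so the residue is ((6453/275684)*sqrt(41))*i.
The factor η**2 - η/3 + 7/6 splits as (η - a)(η - a') with a = (1/6) + ((1/6)*sqrt(41))*i, a' = (1/6) - ((1/6)*sqrt(41))*i. At the order-3 pole a set g(η) = (η - a)^3*f(η) = [7*η/4 + 22/27] / (η - a')^3.
Order-3 pole: residue = g''(a)/2; g''((1/6) + ((1/6)*sqrt(41))*i) = -((6453/137842)*sqrt(41))*i, so the residue is -((6453/275684)*sqrt(41))*i.
List the singular points by increasing real part (a conjugate pair: the negative imaginary part first).


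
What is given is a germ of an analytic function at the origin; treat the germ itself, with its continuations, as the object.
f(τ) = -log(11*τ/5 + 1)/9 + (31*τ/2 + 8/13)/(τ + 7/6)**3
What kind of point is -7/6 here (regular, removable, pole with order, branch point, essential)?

The point is a pole of order 3.

The denominator factor τ + 7/6 vanishes at -7/6 and appears to the power 3; the numerator there equals -2725/156, nonzero, and no other factor vanishes.
The branch terms are analytic at this point.
Hence a pole whose order is the multiplicity, 3.


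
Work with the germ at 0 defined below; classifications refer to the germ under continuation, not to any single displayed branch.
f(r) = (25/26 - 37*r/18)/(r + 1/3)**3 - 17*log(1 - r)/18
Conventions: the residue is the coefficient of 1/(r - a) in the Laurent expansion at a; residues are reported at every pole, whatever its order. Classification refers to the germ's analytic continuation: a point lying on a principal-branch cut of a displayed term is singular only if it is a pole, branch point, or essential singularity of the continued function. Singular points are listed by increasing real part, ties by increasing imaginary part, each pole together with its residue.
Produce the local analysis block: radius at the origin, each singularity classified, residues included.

Denominator factor (r + 1/3)^3: pole of order 3 at -1/3, modulus 1/3.
Branch term (-17/18)*log(1 - r/(1)): its argument vanishes at r = 1, a logarithmic branch point, modulus 1.
The radius of convergence is the smallest modulus among the singular points: 1/3.
The branch term is analytic at -1/3 and contributes nothing to the residue; only the rational part matters.
At the order-3 pole -1/3 set g(r) = (r - (-1/3))^3*(rational part) = 25/26 - 37*r/18.
Order-3 pole: residue = g''(a)/2; g''(-1/3) = 0, so the residue is 0.
List the singular points by increasing real part (a conjugate pair: the negative imaginary part first).

Radius of convergence at 0: 1/3.
At -1/3: a pole of order 3; residue 0.
At 1: a logarithmic branch point.


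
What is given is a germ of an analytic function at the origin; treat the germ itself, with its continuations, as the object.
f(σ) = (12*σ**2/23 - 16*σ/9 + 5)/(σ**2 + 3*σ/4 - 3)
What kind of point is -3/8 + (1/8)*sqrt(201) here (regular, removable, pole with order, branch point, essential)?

The point is a pole of order 1.

The denominator factor σ**2 + 3*σ/4 - 3 vanishes at -3/8 + (1/8)*sqrt(201) and appears to the power 1; the numerator there equals 4073/552 - (449/1656)*sqrt(201), nonzero, and no other factor vanishes.
Hence a pole whose order is the multiplicity, 1.


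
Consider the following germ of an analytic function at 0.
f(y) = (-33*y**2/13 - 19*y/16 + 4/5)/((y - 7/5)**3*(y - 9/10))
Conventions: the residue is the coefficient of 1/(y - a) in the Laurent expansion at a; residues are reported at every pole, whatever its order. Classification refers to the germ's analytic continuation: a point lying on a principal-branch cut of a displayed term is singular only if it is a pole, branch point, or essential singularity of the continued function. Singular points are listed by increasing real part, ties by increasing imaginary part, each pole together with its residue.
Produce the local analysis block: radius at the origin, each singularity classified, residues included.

Radius of convergence at 0: 9/10.
At 9/10: a pole of order 1; residue 24179/1300.
At 7/5: a pole of order 3; residue -24179/1300.

Denominator factor (y - 9/10): pole of order 1 at 9/10, modulus 9/10.
Denominator factor (y - 7/5)^3: pole of order 3 at 7/5, modulus 7/5.
The radius of convergence is the smallest modulus among the singular points: 9/10.
At the order-1 pole 9/10 set g(y) = (y - (9/10))*f(y) = (-33*y**2/13 - 19*y/16 + 4/5)/(y - 7/5)**3.
Simple pole: residue = g(a) at a = 9/10, which is 24179/1300.
At the order-3 pole 7/5 set g(y) = (y - (7/5))^3*f(y) = (-33*y**2/13 - 19*y/16 + 4/5)/(y - 9/10).
Order-3 pole: residue = g''(a)/2; g''(7/5) = -24179/650, so the residue is -24179/1300.
List the singular points by increasing real part (a conjugate pair: the negative imaginary part first).


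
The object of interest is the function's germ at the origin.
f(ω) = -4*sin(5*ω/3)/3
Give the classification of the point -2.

The point is a regular point.

There is no denominator, hence no pole anywhere.
The factor sin(5*ω/3) is entire.
So the germ continues analytically to -2.


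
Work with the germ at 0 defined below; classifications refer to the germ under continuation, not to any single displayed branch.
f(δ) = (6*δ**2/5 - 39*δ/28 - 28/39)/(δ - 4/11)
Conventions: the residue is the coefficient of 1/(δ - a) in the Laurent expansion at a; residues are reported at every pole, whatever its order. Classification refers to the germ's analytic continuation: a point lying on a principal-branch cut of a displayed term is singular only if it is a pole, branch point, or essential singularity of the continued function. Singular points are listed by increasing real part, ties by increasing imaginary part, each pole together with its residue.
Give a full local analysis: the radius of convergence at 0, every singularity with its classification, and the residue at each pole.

Denominator factor (δ - 4/11): pole of order 1 at 4/11, modulus 4/11.
The radius of convergence is the smallest modulus among the singular points: 4/11.
At the order-1 pole 4/11 set g(δ) = (δ - (4/11))*f(δ) = 6*δ**2/5 - 39*δ/28 - 28/39.
Simple pole: residue = g(a) at a = 4/11, which is -176027/165165.

Radius of convergence at 0: 4/11.
At 4/11: a pole of order 1; residue -176027/165165.


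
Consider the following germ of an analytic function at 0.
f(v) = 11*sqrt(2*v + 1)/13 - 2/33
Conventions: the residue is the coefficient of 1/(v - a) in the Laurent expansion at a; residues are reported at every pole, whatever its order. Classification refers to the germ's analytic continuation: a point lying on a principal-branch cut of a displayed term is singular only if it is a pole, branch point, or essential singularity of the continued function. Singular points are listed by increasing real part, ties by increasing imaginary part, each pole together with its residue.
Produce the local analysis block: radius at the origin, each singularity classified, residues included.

Radius of convergence at 0: 1/2.
At -1/2: an algebraic (square-root) branch point.

Branch term (11/13)*sqrt(1 - v/(-1/2)): its argument vanishes at v = -1/2, a square-root branch point, modulus 1/2.
The radius of convergence is the smallest modulus among the singular points: 1/2.


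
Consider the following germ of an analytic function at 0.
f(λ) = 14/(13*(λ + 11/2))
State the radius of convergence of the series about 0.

The radius of convergence is 11/2.

Denominator factor (λ + 11/2): pole of order 1 at -11/2, modulus 11/2.
The radius of convergence is the smallest modulus among the singular points: 11/2.


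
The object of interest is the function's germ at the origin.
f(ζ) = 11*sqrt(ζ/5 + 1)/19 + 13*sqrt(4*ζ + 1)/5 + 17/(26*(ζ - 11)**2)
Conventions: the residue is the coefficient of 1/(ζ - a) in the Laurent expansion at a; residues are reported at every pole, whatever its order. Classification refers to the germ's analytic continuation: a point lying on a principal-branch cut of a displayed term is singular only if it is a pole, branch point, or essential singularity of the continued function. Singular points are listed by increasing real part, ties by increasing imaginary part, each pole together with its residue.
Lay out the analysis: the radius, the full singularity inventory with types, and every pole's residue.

Radius of convergence at 0: 1/4.
At -5: an algebraic (square-root) branch point.
At -1/4: an algebraic (square-root) branch point.
At 11: a pole of order 2; residue 0.

Denominator factor (ζ - 11)^2: pole of order 2 at 11, modulus 11.
Branch term (11/19)*sqrt(1 - ζ/(-5)): its argument vanishes at ζ = -5, a square-root branch point, modulus 5.
Branch term (13/5)*sqrt(1 - ζ/(-1/4)): its argument vanishes at ζ = -1/4, a square-root branch point, modulus 1/4.
The radius of convergence is the smallest modulus among the singular points: 1/4.
The branch terms are analytic at 11 and contribute nothing to the residue; only the rational part matters.
At the order-2 pole 11 set g(ζ) = (ζ - (11))^2*(rational part) = 17/26.
Order-2 pole: residue = g'(a); g'(11) = 0, so the residue is 0.
List the singular points by increasing real part (a conjugate pair: the negative imaginary part first).
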